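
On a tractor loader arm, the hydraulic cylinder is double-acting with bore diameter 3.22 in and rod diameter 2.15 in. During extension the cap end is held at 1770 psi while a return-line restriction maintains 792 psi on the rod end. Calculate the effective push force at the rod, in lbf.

Cap-side area A_cap = π/4 × (3.22 in)² = 8.143 in^2
Rod-side annular area A_ann = π/4 × (3.22² − 2.15²) = 4.513 in^2
Net thrust = P_cap·A_cap − P_rod·A_ann = 14410 lbf − 3574 lbf

F ≈ 10800 lbf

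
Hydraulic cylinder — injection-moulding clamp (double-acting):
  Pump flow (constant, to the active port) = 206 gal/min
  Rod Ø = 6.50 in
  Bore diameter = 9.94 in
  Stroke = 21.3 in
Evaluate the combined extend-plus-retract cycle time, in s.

t ≈ 3.28 s

Cap-side area A_cap = π/4 × (9.94 in)² = 77.60 in^2
Rod-side annular area A_ann = π/4 × (9.94² − 6.50²) = 44.42 in^2
t_ext = A_cap·L/Q = 2.084 s
t_ret = A_ann·L/Q = 1.193 s
t_cycle = t_ext + t_ret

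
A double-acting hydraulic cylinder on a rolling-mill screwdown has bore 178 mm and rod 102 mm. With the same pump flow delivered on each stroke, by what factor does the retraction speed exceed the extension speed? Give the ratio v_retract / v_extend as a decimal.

Cap-side area A_cap = π/4 × (178 mm)² = 24880 mm^2
Rod-side annular area A_ann = π/4 × (178² − 102²) = 16710 mm^2
For equal Q, v ∝ 1/A, so v_ret/v_ext = A_cap/A_ann.

v_ret/v_ext ≈ 1.49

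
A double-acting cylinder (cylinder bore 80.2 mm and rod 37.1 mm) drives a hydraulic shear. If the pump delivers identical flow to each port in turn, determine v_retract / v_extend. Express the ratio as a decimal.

Cap-side area A_cap = π/4 × (80.2 mm)² = 5052 mm^2
Rod-side annular area A_ann = π/4 × (80.2² − 37.1²) = 3971 mm^2
For equal Q, v ∝ 1/A, so v_ret/v_ext = A_cap/A_ann.

v_ret/v_ext ≈ 1.27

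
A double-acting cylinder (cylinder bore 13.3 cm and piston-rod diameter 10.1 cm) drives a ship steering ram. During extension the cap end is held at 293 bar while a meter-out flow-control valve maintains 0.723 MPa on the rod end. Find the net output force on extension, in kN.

Cap-side area A_cap = π/4 × (13.3 cm)² = 138.9 cm^2
Rod-side annular area A_ann = π/4 × (13.3² − 10.1²) = 58.81 cm^2
Net thrust = P_cap·A_cap − P_rod·A_ann = 407.1 kN − 4.252 kN

F ≈ 403 kN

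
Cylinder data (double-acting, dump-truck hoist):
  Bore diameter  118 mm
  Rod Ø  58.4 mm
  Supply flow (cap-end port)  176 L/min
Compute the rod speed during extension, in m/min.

v ≈ 16.1 m/min

Cap-side area A_cap = π/4 × (118 mm)² = 10940 mm^2
v = Q / A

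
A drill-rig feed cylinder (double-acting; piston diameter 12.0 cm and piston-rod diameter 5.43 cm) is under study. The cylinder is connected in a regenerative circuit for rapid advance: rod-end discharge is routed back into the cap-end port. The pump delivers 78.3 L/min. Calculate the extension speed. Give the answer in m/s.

v ≈ 0.564 m/s

In regeneration the rod-end outflow joins the pump flow into the cap end, so the net volume the pump must supply per unit advance equals the rod cross-section area.
Rod cross-section A_rod = π/4 × (5.43 cm)² = 23.16 cm^2
v = Q_pump / A_rod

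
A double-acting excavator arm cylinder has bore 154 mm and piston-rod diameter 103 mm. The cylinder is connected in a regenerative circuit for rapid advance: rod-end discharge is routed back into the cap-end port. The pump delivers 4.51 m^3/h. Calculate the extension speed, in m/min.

In regeneration the rod-end outflow joins the pump flow into the cap end, so the net volume the pump must supply per unit advance equals the rod cross-section area.
Rod cross-section A_rod = π/4 × (103 mm)² = 8332 mm^2
v = Q_pump / A_rod

v ≈ 9.02 m/min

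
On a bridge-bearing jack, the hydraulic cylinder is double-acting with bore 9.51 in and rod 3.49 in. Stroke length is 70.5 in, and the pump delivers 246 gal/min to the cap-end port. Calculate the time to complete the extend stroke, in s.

Cap-side area A_cap = π/4 × (9.51 in)² = 71.03 in^2
Swept volume V = A × L; t = V / Q = A·L / Q

t ≈ 5.29 s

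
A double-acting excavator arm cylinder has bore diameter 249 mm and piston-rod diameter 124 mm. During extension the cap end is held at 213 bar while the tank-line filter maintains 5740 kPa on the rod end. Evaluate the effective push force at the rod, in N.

Cap-side area A_cap = π/4 × (249 mm)² = 48700 mm^2
Rod-side annular area A_ann = π/4 × (249² − 124²) = 36620 mm^2
Net thrust = P_cap·A_cap − P_rod·A_ann = 1.037e6 N − 2.102e5 N

F ≈ 8.27e5 N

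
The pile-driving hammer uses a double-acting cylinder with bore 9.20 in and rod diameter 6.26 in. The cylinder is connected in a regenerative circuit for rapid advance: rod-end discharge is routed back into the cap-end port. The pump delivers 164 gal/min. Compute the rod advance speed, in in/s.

v ≈ 20.5 in/s

In regeneration the rod-end outflow joins the pump flow into the cap end, so the net volume the pump must supply per unit advance equals the rod cross-section area.
Rod cross-section A_rod = π/4 × (6.26 in)² = 30.78 in^2
v = Q_pump / A_rod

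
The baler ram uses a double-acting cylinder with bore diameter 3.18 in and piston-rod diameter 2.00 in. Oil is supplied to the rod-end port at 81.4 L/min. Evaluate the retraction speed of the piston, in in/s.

Rod-side annular area A_ann = π/4 × (3.18² − 2.00²) = 4.801 in^2
Flow into the rod-end port fills the annular volume.
v = Q / A

v ≈ 17.2 in/s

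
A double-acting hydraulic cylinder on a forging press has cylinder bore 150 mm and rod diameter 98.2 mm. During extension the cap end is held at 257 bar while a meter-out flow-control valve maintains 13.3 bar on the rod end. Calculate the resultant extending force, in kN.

F ≈ 441 kN

Cap-side area A_cap = π/4 × (150 mm)² = 17670 mm^2
Rod-side annular area A_ann = π/4 × (150² − 98.2²) = 10100 mm^2
Net thrust = P_cap·A_cap − P_rod·A_ann = 454.2 kN − 13.43 kN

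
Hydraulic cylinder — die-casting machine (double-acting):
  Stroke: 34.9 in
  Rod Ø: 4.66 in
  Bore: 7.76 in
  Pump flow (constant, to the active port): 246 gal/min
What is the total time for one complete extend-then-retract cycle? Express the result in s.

t ≈ 2.86 s

Cap-side area A_cap = π/4 × (7.76 in)² = 47.29 in^2
Rod-side annular area A_ann = π/4 × (7.76² − 4.66²) = 30.24 in^2
t_ext = A_cap·L/Q = 1.743 s
t_ret = A_ann·L/Q = 1.114 s
t_cycle = t_ext + t_ret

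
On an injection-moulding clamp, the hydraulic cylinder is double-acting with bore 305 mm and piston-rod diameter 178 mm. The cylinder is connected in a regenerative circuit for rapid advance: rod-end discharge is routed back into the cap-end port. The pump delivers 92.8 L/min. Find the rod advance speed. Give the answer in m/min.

v ≈ 3.73 m/min

In regeneration the rod-end outflow joins the pump flow into the cap end, so the net volume the pump must supply per unit advance equals the rod cross-section area.
Rod cross-section A_rod = π/4 × (178 mm)² = 24880 mm^2
v = Q_pump / A_rod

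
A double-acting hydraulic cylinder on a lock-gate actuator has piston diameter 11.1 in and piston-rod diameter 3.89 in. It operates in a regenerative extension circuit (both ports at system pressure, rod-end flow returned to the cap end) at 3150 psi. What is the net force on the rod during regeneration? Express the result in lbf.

With equal pressure on both faces, forces on the annular region cancel; the net push is pressure × rod cross-section.
Rod cross-section A_rod = π/4 × (3.89 in)² = 11.88 in^2
F = P × A_rod

F ≈ 37400 lbf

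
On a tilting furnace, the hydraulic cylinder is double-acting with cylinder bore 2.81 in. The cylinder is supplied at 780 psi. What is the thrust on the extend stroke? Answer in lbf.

Cap-side area A_cap = π/4 × (2.81 in)² = 6.202 in^2
F = P × A_cap = 780 psi × A_cap

F ≈ 4840 lbf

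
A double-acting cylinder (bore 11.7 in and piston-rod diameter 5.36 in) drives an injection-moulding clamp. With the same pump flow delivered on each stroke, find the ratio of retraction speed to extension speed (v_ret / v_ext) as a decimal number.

Cap-side area A_cap = π/4 × (11.7 in)² = 107.5 in^2
Rod-side annular area A_ann = π/4 × (11.7² − 5.36²) = 84.95 in^2
For equal Q, v ∝ 1/A, so v_ret/v_ext = A_cap/A_ann.

v_ret/v_ext ≈ 1.27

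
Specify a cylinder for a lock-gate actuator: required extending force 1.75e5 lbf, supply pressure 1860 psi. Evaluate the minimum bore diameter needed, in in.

D ≈ 10.9 in

Extension force acts on the full piston face: F = P × (π/4)D².
D = √(4F / (πP)) = √(4 × 1.75e5 lbf / (π × 1860 psi))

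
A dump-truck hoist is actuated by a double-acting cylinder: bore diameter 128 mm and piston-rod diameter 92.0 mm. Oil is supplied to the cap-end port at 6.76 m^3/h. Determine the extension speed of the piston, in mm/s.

v ≈ 146 mm/s

Cap-side area A_cap = π/4 × (128 mm)² = 12870 mm^2
v = Q / A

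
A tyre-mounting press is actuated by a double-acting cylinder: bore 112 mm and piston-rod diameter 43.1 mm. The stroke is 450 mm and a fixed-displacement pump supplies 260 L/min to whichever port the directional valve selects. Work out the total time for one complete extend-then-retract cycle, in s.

Cap-side area A_cap = π/4 × (112 mm)² = 9852 mm^2
Rod-side annular area A_ann = π/4 × (112² − 43.1²) = 8393 mm^2
t_ext = A_cap·L/Q = 1.023 s
t_ret = A_ann·L/Q = 0.8716 s
t_cycle = t_ext + t_ret

t ≈ 1.89 s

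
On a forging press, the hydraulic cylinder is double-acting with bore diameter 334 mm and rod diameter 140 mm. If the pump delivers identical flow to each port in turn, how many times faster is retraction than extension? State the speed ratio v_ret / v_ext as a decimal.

v_ret/v_ext ≈ 1.21

Cap-side area A_cap = π/4 × (334 mm)² = 87620 mm^2
Rod-side annular area A_ann = π/4 × (334² − 140²) = 72220 mm^2
For equal Q, v ∝ 1/A, so v_ret/v_ext = A_cap/A_ann.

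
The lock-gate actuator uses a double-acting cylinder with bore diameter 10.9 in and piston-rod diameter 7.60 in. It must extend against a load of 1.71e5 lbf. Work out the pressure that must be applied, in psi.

Cap-side area A_cap = π/4 × (10.9 in)² = 93.31 in^2
P = F / A = 1.71e5 lbf / A

P ≈ 1830 psi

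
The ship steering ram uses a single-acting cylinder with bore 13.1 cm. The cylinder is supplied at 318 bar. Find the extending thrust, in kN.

F ≈ 429 kN

Cap-side area A_cap = π/4 × (13.1 cm)² = 134.8 cm^2
F = P × A_cap = 318 bar × A_cap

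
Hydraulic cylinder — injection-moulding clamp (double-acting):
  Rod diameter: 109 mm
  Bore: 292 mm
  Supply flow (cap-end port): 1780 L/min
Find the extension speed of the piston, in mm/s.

Cap-side area A_cap = π/4 × (292 mm)² = 66970 mm^2
v = Q / A

v ≈ 443 mm/s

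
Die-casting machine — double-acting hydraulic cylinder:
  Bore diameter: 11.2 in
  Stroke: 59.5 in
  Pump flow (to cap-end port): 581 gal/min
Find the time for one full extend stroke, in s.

Cap-side area A_cap = π/4 × (11.2 in)² = 98.52 in^2
Swept volume V = A × L; t = V / Q = A·L / Q

t ≈ 2.62 s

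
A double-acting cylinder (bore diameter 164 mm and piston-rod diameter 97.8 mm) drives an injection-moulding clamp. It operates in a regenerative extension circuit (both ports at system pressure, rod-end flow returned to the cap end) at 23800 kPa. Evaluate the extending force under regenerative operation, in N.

F ≈ 1.79e5 N

With equal pressure on both faces, forces on the annular region cancel; the net push is pressure × rod cross-section.
Rod cross-section A_rod = π/4 × (97.8 mm)² = 7512 mm^2
F = P × A_rod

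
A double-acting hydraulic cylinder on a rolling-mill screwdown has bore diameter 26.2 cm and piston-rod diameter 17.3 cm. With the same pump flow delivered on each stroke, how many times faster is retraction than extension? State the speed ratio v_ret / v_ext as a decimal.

v_ret/v_ext ≈ 1.77

Cap-side area A_cap = π/4 × (26.2 cm)² = 539.1 cm^2
Rod-side annular area A_ann = π/4 × (26.2² − 17.3²) = 304.1 cm^2
For equal Q, v ∝ 1/A, so v_ret/v_ext = A_cap/A_ann.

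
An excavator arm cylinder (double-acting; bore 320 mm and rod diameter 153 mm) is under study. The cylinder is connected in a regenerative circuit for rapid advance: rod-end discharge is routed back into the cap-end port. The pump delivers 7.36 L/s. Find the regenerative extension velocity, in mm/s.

v ≈ 400 mm/s

In regeneration the rod-end outflow joins the pump flow into the cap end, so the net volume the pump must supply per unit advance equals the rod cross-section area.
Rod cross-section A_rod = π/4 × (153 mm)² = 18390 mm^2
v = Q_pump / A_rod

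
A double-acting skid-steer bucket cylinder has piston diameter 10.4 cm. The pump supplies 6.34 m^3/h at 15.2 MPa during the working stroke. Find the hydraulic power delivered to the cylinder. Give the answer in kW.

W ≈ 26.8 kW

Hydraulic power = P × Q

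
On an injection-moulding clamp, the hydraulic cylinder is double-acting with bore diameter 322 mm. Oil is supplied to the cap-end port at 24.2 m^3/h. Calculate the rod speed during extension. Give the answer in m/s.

v ≈ 0.0825 m/s

Cap-side area A_cap = π/4 × (322 mm)² = 81430 mm^2
v = Q / A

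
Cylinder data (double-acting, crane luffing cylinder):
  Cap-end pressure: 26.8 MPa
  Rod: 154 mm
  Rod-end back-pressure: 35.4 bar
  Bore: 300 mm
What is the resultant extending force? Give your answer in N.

Cap-side area A_cap = π/4 × (300 mm)² = 70690 mm^2
Rod-side annular area A_ann = π/4 × (300² − 154²) = 52060 mm^2
Net thrust = P_cap·A_cap − P_rod·A_ann = 1.894e6 N − 1.843e5 N

F ≈ 1.71e6 N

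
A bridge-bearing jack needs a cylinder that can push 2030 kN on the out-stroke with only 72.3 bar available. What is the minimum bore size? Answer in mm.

Extension force acts on the full piston face: F = P × (π/4)D².
D = √(4F / (πP)) = √(4 × 2030 kN / (π × 72.3 bar))

D ≈ 598 mm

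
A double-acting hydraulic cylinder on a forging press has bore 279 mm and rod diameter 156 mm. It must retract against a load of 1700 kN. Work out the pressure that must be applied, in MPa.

P ≈ 40.5 MPa

Rod-side annular area A_ann = π/4 × (279² − 156²) = 42020 mm^2
Retraction: pressure acts on the annular area.
P = F / A = 1700 kN / A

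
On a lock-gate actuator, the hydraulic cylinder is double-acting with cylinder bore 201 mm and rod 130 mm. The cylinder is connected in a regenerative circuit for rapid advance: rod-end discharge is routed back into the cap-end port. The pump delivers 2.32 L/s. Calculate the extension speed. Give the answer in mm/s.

In regeneration the rod-end outflow joins the pump flow into the cap end, so the net volume the pump must supply per unit advance equals the rod cross-section area.
Rod cross-section A_rod = π/4 × (130 mm)² = 13270 mm^2
v = Q_pump / A_rod

v ≈ 175 mm/s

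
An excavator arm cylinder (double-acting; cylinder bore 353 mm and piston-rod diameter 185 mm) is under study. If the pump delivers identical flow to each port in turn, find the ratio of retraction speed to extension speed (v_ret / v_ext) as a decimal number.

Cap-side area A_cap = π/4 × (353 mm)² = 97870 mm^2
Rod-side annular area A_ann = π/4 × (353² − 185²) = 70990 mm^2
For equal Q, v ∝ 1/A, so v_ret/v_ext = A_cap/A_ann.

v_ret/v_ext ≈ 1.38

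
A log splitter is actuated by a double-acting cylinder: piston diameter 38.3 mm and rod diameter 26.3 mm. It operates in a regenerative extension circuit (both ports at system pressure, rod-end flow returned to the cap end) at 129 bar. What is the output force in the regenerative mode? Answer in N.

With equal pressure on both faces, forces on the annular region cancel; the net push is pressure × rod cross-section.
Rod cross-section A_rod = π/4 × (26.3 mm)² = 543.3 mm^2
F = P × A_rod

F ≈ 7010 N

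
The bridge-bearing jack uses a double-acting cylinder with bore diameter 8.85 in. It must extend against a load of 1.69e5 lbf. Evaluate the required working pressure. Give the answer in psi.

Cap-side area A_cap = π/4 × (8.85 in)² = 61.51 in^2
P = F / A = 1.69e5 lbf / A

P ≈ 2750 psi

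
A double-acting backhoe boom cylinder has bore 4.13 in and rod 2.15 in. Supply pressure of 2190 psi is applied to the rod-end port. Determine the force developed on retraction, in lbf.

F ≈ 21400 lbf

Rod-side annular area A_ann = π/4 × (4.13² − 2.15²) = 9.766 in^2
On retraction the pressure acts on the annular area (bore minus rod).
F = P × A_ann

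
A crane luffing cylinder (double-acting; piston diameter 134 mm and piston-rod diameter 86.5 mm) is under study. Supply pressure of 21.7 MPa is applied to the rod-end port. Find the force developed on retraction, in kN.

F ≈ 179 kN

Rod-side annular area A_ann = π/4 × (134² − 86.5²) = 8226 mm^2
On retraction the pressure acts on the annular area (bore minus rod).
F = P × A_ann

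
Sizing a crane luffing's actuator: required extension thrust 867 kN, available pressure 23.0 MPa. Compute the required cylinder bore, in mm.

Extension force acts on the full piston face: F = P × (π/4)D².
D = √(4F / (πP)) = √(4 × 867 kN / (π × 23.0 MPa))

D ≈ 219 mm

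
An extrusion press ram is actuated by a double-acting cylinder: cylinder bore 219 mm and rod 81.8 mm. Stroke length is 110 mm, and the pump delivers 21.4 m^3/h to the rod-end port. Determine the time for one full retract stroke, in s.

Rod-side annular area A_ann = π/4 × (219² − 81.8²) = 32410 mm^2
Swept volume V = A × L; t = V / Q = A·L / Q

t ≈ 0.600 s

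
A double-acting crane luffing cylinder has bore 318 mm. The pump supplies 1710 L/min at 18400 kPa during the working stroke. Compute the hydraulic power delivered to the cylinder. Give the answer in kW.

W ≈ 524 kW

Hydraulic power = P × Q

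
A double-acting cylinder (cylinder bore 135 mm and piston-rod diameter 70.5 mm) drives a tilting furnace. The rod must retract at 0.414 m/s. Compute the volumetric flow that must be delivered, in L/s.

Q ≈ 4.31 L/s

Rod-side annular area A_ann = π/4 × (135² − 70.5²) = 10410 mm^2
Q = A × v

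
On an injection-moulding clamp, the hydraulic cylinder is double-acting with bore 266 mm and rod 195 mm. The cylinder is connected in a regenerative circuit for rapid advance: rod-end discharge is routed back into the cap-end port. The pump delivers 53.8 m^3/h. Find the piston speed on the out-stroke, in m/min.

v ≈ 30.0 m/min

In regeneration the rod-end outflow joins the pump flow into the cap end, so the net volume the pump must supply per unit advance equals the rod cross-section area.
Rod cross-section A_rod = π/4 × (195 mm)² = 29860 mm^2
v = Q_pump / A_rod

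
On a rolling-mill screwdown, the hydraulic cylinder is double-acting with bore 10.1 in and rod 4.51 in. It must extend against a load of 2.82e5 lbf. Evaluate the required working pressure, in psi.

Cap-side area A_cap = π/4 × (10.1 in)² = 80.12 in^2
P = F / A = 2.82e5 lbf / A

P ≈ 3520 psi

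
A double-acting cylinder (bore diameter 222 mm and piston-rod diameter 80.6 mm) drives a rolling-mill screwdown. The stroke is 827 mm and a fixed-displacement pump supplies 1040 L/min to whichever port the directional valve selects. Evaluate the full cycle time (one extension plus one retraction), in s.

Cap-side area A_cap = π/4 × (222 mm)² = 38710 mm^2
Rod-side annular area A_ann = π/4 × (222² − 80.6²) = 33610 mm^2
t_ext = A_cap·L/Q = 1.847 s
t_ret = A_ann·L/Q = 1.603 s
t_cycle = t_ext + t_ret

t ≈ 3.45 s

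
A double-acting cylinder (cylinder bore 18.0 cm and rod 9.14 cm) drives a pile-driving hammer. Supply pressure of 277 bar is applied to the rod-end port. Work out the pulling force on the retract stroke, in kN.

F ≈ 523 kN

Rod-side annular area A_ann = π/4 × (18.0² − 9.14²) = 188.9 cm^2
On retraction the pressure acts on the annular area (bore minus rod).
F = P × A_ann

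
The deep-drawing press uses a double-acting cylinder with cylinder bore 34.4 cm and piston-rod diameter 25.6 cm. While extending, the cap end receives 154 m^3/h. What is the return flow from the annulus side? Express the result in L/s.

Cap-side area A_cap = π/4 × (34.4 cm)² = 929.4 cm^2
Rod-side annular area A_ann = π/4 × (34.4² − 25.6²) = 414.7 cm^2
Piston speed v = Q_in/A_cap; rod-end outflow Q_out = v × A_ann = Q_in × A_ann/A_cap.

Q_out ≈ 19.1 L/s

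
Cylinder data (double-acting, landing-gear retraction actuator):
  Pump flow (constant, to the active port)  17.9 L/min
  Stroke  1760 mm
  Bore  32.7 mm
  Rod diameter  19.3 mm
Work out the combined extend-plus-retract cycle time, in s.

Cap-side area A_cap = π/4 × (32.7 mm)² = 839.8 mm^2
Rod-side annular area A_ann = π/4 × (32.7² − 19.3²) = 547.3 mm^2
t_ext = A_cap·L/Q = 4.954 s
t_ret = A_ann·L/Q = 3.229 s
t_cycle = t_ext + t_ret

t ≈ 8.18 s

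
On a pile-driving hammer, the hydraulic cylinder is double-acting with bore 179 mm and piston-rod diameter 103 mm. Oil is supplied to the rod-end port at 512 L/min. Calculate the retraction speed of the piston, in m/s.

Rod-side annular area A_ann = π/4 × (179² − 103²) = 16830 mm^2
Flow into the rod-end port fills the annular volume.
v = Q / A

v ≈ 0.507 m/s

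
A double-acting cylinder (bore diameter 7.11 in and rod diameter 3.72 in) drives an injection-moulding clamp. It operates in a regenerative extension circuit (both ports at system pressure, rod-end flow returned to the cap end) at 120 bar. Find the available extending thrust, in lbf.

With equal pressure on both faces, forces on the annular region cancel; the net push is pressure × rod cross-section.
Rod cross-section A_rod = π/4 × (3.72 in)² = 10.87 in^2
F = P × A_rod

F ≈ 18900 lbf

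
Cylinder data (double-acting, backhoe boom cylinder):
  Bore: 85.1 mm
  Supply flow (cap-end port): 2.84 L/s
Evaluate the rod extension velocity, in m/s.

Cap-side area A_cap = π/4 × (85.1 mm)² = 5688 mm^2
v = Q / A

v ≈ 0.499 m/s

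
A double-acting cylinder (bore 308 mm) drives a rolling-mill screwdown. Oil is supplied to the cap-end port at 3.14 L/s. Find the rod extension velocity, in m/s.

Cap-side area A_cap = π/4 × (308 mm)² = 74510 mm^2
v = Q / A

v ≈ 0.0421 m/s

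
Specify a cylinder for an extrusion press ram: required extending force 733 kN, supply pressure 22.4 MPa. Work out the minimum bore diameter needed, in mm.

Extension force acts on the full piston face: F = P × (π/4)D².
D = √(4F / (πP)) = √(4 × 733 kN / (π × 22.4 MPa))

D ≈ 204 mm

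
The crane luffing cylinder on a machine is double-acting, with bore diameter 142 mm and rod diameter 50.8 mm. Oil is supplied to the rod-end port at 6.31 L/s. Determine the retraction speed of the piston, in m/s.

Rod-side annular area A_ann = π/4 × (142² − 50.8²) = 13810 mm^2
Flow into the rod-end port fills the annular volume.
v = Q / A

v ≈ 0.457 m/s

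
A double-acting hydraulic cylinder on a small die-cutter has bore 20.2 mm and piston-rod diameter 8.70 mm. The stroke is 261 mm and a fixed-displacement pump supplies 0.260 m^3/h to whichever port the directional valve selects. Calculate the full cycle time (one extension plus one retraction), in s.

Cap-side area A_cap = π/4 × (20.2 mm)² = 320.5 mm^2
Rod-side annular area A_ann = π/4 × (20.2² − 8.70²) = 261.0 mm^2
t_ext = A_cap·L/Q = 1.158 s
t_ret = A_ann·L/Q = 0.9433 s
t_cycle = t_ext + t_ret

t ≈ 2.10 s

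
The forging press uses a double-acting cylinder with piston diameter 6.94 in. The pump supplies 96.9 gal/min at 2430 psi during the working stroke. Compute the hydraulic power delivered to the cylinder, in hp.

Hydraulic power = P × Q

W ≈ 137 hp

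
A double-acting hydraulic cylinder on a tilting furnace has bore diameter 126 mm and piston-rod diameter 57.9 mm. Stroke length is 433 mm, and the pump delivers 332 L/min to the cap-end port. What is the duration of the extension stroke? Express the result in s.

Cap-side area A_cap = π/4 × (126 mm)² = 12470 mm^2
Swept volume V = A × L; t = V / Q = A·L / Q

t ≈ 0.976 s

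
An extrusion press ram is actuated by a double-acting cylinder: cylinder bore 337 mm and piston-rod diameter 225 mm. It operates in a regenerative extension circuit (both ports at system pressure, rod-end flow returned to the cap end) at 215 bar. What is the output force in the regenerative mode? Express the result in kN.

With equal pressure on both faces, forces on the annular region cancel; the net push is pressure × rod cross-section.
Rod cross-section A_rod = π/4 × (225 mm)² = 39760 mm^2
F = P × A_rod

F ≈ 855 kN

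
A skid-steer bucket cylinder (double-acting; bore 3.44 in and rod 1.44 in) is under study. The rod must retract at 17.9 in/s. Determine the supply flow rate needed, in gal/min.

Rod-side annular area A_ann = π/4 × (3.44² − 1.44²) = 7.665 in^2
Q = A × v

Q ≈ 35.6 gal/min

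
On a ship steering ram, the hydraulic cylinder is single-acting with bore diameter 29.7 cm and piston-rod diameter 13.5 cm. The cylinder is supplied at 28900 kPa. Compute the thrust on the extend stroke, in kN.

F ≈ 2000 kN

Cap-side area A_cap = π/4 × (29.7 cm)² = 692.8 cm^2
F = P × A_cap = 28900 kPa × A_cap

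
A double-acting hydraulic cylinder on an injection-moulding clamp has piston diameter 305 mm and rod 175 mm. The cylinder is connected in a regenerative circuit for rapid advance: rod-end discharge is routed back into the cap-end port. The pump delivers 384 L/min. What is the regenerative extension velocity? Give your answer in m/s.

v ≈ 0.266 m/s

In regeneration the rod-end outflow joins the pump flow into the cap end, so the net volume the pump must supply per unit advance equals the rod cross-section area.
Rod cross-section A_rod = π/4 × (175 mm)² = 24050 mm^2
v = Q_pump / A_rod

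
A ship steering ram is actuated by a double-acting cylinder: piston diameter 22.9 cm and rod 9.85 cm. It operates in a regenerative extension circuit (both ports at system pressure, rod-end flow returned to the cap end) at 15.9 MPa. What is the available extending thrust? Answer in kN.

F ≈ 121 kN

With equal pressure on both faces, forces on the annular region cancel; the net push is pressure × rod cross-section.
Rod cross-section A_rod = π/4 × (9.85 cm)² = 76.20 cm^2
F = P × A_rod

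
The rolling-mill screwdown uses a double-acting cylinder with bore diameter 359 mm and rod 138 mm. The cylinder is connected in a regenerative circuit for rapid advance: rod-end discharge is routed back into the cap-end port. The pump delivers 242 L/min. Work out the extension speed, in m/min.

v ≈ 16.2 m/min

In regeneration the rod-end outflow joins the pump flow into the cap end, so the net volume the pump must supply per unit advance equals the rod cross-section area.
Rod cross-section A_rod = π/4 × (138 mm)² = 14960 mm^2
v = Q_pump / A_rod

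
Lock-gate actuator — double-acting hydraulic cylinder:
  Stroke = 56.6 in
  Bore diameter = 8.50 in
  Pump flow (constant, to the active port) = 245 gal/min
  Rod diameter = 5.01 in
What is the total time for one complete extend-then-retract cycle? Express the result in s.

Cap-side area A_cap = π/4 × (8.50 in)² = 56.75 in^2
Rod-side annular area A_ann = π/4 × (8.50² − 5.01²) = 37.03 in^2
t_ext = A_cap·L/Q = 3.405 s
t_ret = A_ann·L/Q = 2.222 s
t_cycle = t_ext + t_ret

t ≈ 5.63 s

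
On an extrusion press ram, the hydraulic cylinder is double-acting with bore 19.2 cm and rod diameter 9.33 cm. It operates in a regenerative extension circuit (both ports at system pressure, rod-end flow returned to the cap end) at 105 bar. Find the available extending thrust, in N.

With equal pressure on both faces, forces on the annular region cancel; the net push is pressure × rod cross-section.
Rod cross-section A_rod = π/4 × (9.33 cm)² = 68.37 cm^2
F = P × A_rod

F ≈ 71800 N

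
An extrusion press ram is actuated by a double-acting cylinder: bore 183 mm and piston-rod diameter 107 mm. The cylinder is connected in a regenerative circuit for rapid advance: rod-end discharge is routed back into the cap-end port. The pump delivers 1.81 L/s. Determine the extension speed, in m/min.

v ≈ 12.1 m/min

In regeneration the rod-end outflow joins the pump flow into the cap end, so the net volume the pump must supply per unit advance equals the rod cross-section area.
Rod cross-section A_rod = π/4 × (107 mm)² = 8992 mm^2
v = Q_pump / A_rod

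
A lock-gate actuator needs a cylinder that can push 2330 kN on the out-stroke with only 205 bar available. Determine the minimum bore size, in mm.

D ≈ 380 mm

Extension force acts on the full piston face: F = P × (π/4)D².
D = √(4F / (πP)) = √(4 × 2330 kN / (π × 205 bar))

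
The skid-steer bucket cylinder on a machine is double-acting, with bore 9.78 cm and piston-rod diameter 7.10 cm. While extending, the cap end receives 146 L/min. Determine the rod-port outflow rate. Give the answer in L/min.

Q_out ≈ 69.1 L/min

Cap-side area A_cap = π/4 × (9.78 cm)² = 75.12 cm^2
Rod-side annular area A_ann = π/4 × (9.78² − 7.10²) = 35.53 cm^2
Piston speed v = Q_in/A_cap; rod-end outflow Q_out = v × A_ann = Q_in × A_ann/A_cap.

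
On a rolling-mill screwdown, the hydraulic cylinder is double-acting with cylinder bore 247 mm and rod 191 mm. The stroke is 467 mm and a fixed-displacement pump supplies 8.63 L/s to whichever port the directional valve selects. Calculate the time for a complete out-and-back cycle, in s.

Cap-side area A_cap = π/4 × (247 mm)² = 47920 mm^2
Rod-side annular area A_ann = π/4 × (247² − 191²) = 19260 mm^2
t_ext = A_cap·L/Q = 2.593 s
t_ret = A_ann·L/Q = 1.042 s
t_cycle = t_ext + t_ret

t ≈ 3.64 s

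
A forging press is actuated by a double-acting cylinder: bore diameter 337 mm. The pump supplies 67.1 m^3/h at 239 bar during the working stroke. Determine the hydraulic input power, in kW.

W ≈ 445 kW

Hydraulic power = P × Q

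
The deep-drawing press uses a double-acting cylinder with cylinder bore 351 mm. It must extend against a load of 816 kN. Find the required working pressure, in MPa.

P ≈ 8.43 MPa

Cap-side area A_cap = π/4 × (351 mm)² = 96760 mm^2
P = F / A = 816 kN / A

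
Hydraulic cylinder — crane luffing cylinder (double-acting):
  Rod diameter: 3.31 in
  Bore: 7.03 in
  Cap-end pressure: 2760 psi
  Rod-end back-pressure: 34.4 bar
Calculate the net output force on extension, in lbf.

F ≈ 92100 lbf

Cap-side area A_cap = π/4 × (7.03 in)² = 38.82 in^2
Rod-side annular area A_ann = π/4 × (7.03² − 3.31²) = 30.21 in^2
Net thrust = P_cap·A_cap − P_rod·A_ann = 1.071e5 lbf − 15070 lbf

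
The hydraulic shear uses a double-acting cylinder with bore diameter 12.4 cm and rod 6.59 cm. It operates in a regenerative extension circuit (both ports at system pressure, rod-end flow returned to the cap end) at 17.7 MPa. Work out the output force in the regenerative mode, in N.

With equal pressure on both faces, forces on the annular region cancel; the net push is pressure × rod cross-section.
Rod cross-section A_rod = π/4 × (6.59 cm)² = 34.11 cm^2
F = P × A_rod

F ≈ 60400 N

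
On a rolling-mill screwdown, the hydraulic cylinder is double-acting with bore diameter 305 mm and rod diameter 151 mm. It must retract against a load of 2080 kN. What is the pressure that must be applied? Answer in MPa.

Rod-side annular area A_ann = π/4 × (305² − 151²) = 55150 mm^2
Retraction: pressure acts on the annular area.
P = F / A = 2080 kN / A

P ≈ 37.7 MPa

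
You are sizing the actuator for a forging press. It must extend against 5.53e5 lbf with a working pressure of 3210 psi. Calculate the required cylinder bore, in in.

Extension force acts on the full piston face: F = P × (π/4)D².
D = √(4F / (πP)) = √(4 × 5.53e5 lbf / (π × 3210 psi))

D ≈ 14.8 in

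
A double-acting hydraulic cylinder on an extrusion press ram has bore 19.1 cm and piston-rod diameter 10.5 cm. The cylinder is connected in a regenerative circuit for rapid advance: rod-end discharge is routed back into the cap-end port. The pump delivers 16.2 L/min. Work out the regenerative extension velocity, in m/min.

In regeneration the rod-end outflow joins the pump flow into the cap end, so the net volume the pump must supply per unit advance equals the rod cross-section area.
Rod cross-section A_rod = π/4 × (10.5 cm)² = 86.59 cm^2
v = Q_pump / A_rod

v ≈ 1.87 m/min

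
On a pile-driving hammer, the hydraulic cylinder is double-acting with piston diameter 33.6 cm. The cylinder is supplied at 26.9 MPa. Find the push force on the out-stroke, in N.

Cap-side area A_cap = π/4 × (33.6 cm)² = 886.7 cm^2
F = P × A_cap = 26.9 MPa × A_cap

F ≈ 2.39e6 N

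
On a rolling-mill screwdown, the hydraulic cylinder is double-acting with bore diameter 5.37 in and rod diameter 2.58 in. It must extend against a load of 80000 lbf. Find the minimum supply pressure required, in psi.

Cap-side area A_cap = π/4 × (5.37 in)² = 22.65 in^2
P = F / A = 80000 lbf / A

P ≈ 3530 psi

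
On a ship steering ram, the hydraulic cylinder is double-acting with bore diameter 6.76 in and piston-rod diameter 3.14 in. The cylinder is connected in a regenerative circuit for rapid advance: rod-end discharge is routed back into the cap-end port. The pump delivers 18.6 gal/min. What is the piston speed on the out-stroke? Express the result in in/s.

v ≈ 9.25 in/s

In regeneration the rod-end outflow joins the pump flow into the cap end, so the net volume the pump must supply per unit advance equals the rod cross-section area.
Rod cross-section A_rod = π/4 × (3.14 in)² = 7.744 in^2
v = Q_pump / A_rod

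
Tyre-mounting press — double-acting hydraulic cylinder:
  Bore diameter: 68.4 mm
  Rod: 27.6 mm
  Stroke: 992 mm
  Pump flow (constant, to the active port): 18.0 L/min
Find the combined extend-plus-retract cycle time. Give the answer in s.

Cap-side area A_cap = π/4 × (68.4 mm)² = 3675 mm^2
Rod-side annular area A_ann = π/4 × (68.4² − 27.6²) = 3076 mm^2
t_ext = A_cap·L/Q = 12.15 s
t_ret = A_ann·L/Q = 10.17 s
t_cycle = t_ext + t_ret

t ≈ 22.3 s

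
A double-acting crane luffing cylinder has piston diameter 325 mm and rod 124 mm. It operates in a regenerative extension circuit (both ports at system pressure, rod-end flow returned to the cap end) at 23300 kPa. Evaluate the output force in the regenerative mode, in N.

F ≈ 2.81e5 N

With equal pressure on both faces, forces on the annular region cancel; the net push is pressure × rod cross-section.
Rod cross-section A_rod = π/4 × (124 mm)² = 12080 mm^2
F = P × A_rod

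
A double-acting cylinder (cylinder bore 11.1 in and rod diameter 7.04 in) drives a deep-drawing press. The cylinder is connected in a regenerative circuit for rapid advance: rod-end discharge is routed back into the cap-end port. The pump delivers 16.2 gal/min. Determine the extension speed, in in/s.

In regeneration the rod-end outflow joins the pump flow into the cap end, so the net volume the pump must supply per unit advance equals the rod cross-section area.
Rod cross-section A_rod = π/4 × (7.04 in)² = 38.93 in^2
v = Q_pump / A_rod

v ≈ 1.60 in/s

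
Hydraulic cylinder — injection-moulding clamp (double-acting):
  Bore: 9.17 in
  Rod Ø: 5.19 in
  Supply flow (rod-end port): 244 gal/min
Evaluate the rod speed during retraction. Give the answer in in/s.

Rod-side annular area A_ann = π/4 × (9.17² − 5.19²) = 44.89 in^2
Flow into the rod-end port fills the annular volume.
v = Q / A

v ≈ 20.9 in/s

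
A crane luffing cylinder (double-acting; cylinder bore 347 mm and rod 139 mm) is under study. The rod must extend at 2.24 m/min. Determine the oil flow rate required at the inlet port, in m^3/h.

Q ≈ 12.7 m^3/h

Cap-side area A_cap = π/4 × (347 mm)² = 94570 mm^2
Q = A × v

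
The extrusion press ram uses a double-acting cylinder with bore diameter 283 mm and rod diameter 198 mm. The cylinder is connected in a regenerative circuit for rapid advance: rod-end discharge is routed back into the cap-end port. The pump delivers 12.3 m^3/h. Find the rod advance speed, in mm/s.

v ≈ 111 mm/s

In regeneration the rod-end outflow joins the pump flow into the cap end, so the net volume the pump must supply per unit advance equals the rod cross-section area.
Rod cross-section A_rod = π/4 × (198 mm)² = 30790 mm^2
v = Q_pump / A_rod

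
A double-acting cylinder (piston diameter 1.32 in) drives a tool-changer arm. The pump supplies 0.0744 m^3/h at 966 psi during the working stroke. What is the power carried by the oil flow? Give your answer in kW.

W ≈ 0.138 kW

Hydraulic power = P × Q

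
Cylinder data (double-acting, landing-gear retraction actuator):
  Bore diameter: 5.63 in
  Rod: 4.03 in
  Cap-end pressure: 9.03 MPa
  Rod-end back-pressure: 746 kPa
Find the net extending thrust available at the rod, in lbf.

Cap-side area A_cap = π/4 × (5.63 in)² = 24.89 in^2
Rod-side annular area A_ann = π/4 × (5.63² − 4.03²) = 12.14 in^2
Net thrust = P_cap·A_cap − P_rod·A_ann = 32600 lbf − 1313 lbf

F ≈ 31300 lbf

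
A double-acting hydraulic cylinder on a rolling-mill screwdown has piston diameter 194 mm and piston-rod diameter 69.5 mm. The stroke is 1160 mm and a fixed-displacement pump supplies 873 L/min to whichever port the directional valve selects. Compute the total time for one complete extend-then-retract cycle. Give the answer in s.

Cap-side area A_cap = π/4 × (194 mm)² = 29560 mm^2
Rod-side annular area A_ann = π/4 × (194² − 69.5²) = 25770 mm^2
t_ext = A_cap·L/Q = 2.357 s
t_ret = A_ann·L/Q = 2.054 s
t_cycle = t_ext + t_ret

t ≈ 4.41 s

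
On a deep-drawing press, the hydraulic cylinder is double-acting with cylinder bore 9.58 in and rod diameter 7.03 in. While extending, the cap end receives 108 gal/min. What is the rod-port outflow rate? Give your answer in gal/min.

Q_out ≈ 49.8 gal/min

Cap-side area A_cap = π/4 × (9.58 in)² = 72.08 in^2
Rod-side annular area A_ann = π/4 × (9.58² − 7.03²) = 33.27 in^2
Piston speed v = Q_in/A_cap; rod-end outflow Q_out = v × A_ann = Q_in × A_ann/A_cap.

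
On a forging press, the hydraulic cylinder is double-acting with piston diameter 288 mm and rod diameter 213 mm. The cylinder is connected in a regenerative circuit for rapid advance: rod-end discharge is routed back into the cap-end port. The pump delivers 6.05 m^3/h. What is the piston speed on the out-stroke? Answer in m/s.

v ≈ 0.0472 m/s

In regeneration the rod-end outflow joins the pump flow into the cap end, so the net volume the pump must supply per unit advance equals the rod cross-section area.
Rod cross-section A_rod = π/4 × (213 mm)² = 35630 mm^2
v = Q_pump / A_rod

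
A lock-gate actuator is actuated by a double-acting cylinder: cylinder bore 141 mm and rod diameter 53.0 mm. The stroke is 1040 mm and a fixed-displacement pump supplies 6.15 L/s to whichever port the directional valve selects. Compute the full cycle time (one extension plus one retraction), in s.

Cap-side area A_cap = π/4 × (141 mm)² = 15610 mm^2
Rod-side annular area A_ann = π/4 × (141² − 53.0²) = 13410 mm^2
t_ext = A_cap·L/Q = 2.641 s
t_ret = A_ann·L/Q = 2.267 s
t_cycle = t_ext + t_ret

t ≈ 4.91 s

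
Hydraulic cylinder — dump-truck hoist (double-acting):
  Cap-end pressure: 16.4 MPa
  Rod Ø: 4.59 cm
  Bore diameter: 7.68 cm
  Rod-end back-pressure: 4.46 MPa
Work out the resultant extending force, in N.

Cap-side area A_cap = π/4 × (7.68 cm)² = 46.32 cm^2
Rod-side annular area A_ann = π/4 × (7.68² − 4.59²) = 29.78 cm^2
Net thrust = P_cap·A_cap − P_rod·A_ann = 75970 N − 13280 N

F ≈ 62700 N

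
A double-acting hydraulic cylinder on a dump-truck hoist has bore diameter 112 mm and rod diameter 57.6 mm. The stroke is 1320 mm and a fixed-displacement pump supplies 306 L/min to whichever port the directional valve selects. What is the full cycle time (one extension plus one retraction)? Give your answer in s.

t ≈ 4.43 s

Cap-side area A_cap = π/4 × (112 mm)² = 9852 mm^2
Rod-side annular area A_ann = π/4 × (112² − 57.6²) = 7246 mm^2
t_ext = A_cap·L/Q = 2.550 s
t_ret = A_ann·L/Q = 1.876 s
t_cycle = t_ext + t_ret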